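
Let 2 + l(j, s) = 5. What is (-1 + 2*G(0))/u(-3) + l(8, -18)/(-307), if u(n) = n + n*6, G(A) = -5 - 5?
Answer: 304/307 ≈ 0.99023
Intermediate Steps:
G(A) = -10
l(j, s) = 3 (l(j, s) = -2 + 5 = 3)
u(n) = 7*n (u(n) = n + 6*n = 7*n)
(-1 + 2*G(0))/u(-3) + l(8, -18)/(-307) = (-1 + 2*(-10))/((7*(-3))) + 3/(-307) = (-1 - 20)/(-21) + 3*(-1/307) = -21*(-1/21) - 3/307 = 1 - 3/307 = 304/307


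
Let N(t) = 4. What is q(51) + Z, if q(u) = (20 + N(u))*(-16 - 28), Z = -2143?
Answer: -3199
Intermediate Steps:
q(u) = -1056 (q(u) = (20 + 4)*(-16 - 28) = 24*(-44) = -1056)
q(51) + Z = -1056 - 2143 = -3199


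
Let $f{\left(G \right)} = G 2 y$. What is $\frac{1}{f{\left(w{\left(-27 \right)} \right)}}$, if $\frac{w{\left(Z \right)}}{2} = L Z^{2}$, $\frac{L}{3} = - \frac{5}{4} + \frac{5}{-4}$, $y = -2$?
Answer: $\frac{1}{43740} \approx 2.2862 \cdot 10^{-5}$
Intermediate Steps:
$L = - \frac{15}{2}$ ($L = 3 \left(- \frac{5}{4} + \frac{5}{-4}\right) = 3 \left(\left(-5\right) \frac{1}{4} + 5 \left(- \frac{1}{4}\right)\right) = 3 \left(- \frac{5}{4} - \frac{5}{4}\right) = 3 \left(- \frac{5}{2}\right) = - \frac{15}{2} \approx -7.5$)
$w{\left(Z \right)} = - 15 Z^{2}$ ($w{\left(Z \right)} = 2 \left(- \frac{15 Z^{2}}{2}\right) = - 15 Z^{2}$)
$f{\left(G \right)} = - 4 G$ ($f{\left(G \right)} = G 2 \left(-2\right) = 2 G \left(-2\right) = - 4 G$)
$\frac{1}{f{\left(w{\left(-27 \right)} \right)}} = \frac{1}{\left(-4\right) \left(- 15 \left(-27\right)^{2}\right)} = \frac{1}{\left(-4\right) \left(\left(-15\right) 729\right)} = \frac{1}{\left(-4\right) \left(-10935\right)} = \frac{1}{43740}$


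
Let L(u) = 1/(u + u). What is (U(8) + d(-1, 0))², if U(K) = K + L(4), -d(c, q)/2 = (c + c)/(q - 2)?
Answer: 2401/64 ≈ 37.516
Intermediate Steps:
d(c, q) = -4*c/(-2 + q) (d(c, q) = -2*(c + c)/(q - 2) = -2*2*c/(-2 + q) = -4*c/(-2 + q))
L(u) = 1/(2*u)
U(K) = ⅛ + K (U(K) = K + (½)/4 = K + (½)*(¼) = K + ⅛ = ⅛ + K)
(U(8) + d(-1, 0))² = ((⅛ + 8) - 4*(-1)/(-2 + 0))² = (65/8 - 4*(-1)/(-2))² = (65/8 - 4*(-1)*(-½))² = (65/8 - 2)² = (49/8)² = 2401/64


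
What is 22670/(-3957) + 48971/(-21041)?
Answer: -670777717/83259237 ≈ -8.0565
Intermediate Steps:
22670/(-3957) + 48971/(-21041) = 22670*(-1/3957) + 48971*(-1/21041) = -22670/3957 - 48971/21041 = -670777717/83259237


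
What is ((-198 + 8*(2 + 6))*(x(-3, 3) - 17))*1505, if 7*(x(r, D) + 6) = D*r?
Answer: 4897700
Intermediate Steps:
x(r, D) = -6 + D*r/7 (x(r, D) = -6 + (D*r)/7 = -6 + D*r/7)
((-198 + 8*(2 + 6))*(x(-3, 3) - 17))*1505 = ((-198 + 8*(2 + 6))*((-6 + (⅐)*3*(-3)) - 17))*1505 = ((-198 + 8*8)*((-6 - 9/7) - 17))*1505 = ((-198 + 64)*(-51/7 - 17))*1505 = -134*(-170/7)*1505 = (22780/7)*1505 = 4897700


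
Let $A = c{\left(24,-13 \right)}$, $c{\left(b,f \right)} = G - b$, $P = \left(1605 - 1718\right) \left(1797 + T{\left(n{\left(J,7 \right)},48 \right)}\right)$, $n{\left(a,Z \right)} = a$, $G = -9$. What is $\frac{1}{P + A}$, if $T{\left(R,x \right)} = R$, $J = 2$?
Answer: $- \frac{1}{203320} \approx -4.9184 \cdot 10^{-6}$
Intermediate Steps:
$P = -203287$ ($P = \left(1605 - 1718\right) \left(1797 + 2\right) = \left(-113\right) 1799 = -203287$)
$c{\left(b,f \right)} = -9 - b$
$A = -33$ ($A = -9 - 24 = -33$)
$\frac{1}{P + A} = \frac{1}{-203287 - 33} = \frac{1}{-203320} = - \frac{1}{203320}$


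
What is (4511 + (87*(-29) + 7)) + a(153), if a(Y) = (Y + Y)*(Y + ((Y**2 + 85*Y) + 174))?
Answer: 11244741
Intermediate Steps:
a(Y) = 2*Y*(174 + Y**2 + 86*Y) (a(Y) = (2*Y)*(Y + (174 + Y**2 + 85*Y)) = (2*Y)*(174 + Y**2 + 86*Y) = 2*Y*(174 + Y**2 + 86*Y))
(4511 + (87*(-29) + 7)) + a(153) = (4511 + (87*(-29) + 7)) + 2*153*(174 + 153**2 + 86*153) = (4511 + (-2523 + 7)) + 2*153*(174 + 23409 + 13158) = (4511 - 2516) + 2*153*36741 = 1995 + 11242746 = 11244741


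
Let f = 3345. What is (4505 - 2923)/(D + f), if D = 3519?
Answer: 791/3432 ≈ 0.23048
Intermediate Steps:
(4505 - 2923)/(D + f) = (4505 - 2923)/(3519 + 3345) = 1582/6864 = 1582*(1/6864) = 791/3432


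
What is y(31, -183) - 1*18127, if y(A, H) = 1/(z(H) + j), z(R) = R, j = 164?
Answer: -344414/19 ≈ -18127.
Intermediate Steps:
y(A, H) = 1/(164 + H) (y(A, H) = 1/(H + 164) = 1/(164 + H))
y(31, -183) - 1*18127 = 1/(164 - 183) - 1*18127 = 1/(-19) - 18127 = -1/19 - 18127 = -344414/19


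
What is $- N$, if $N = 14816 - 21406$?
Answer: $6590$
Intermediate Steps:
$N = -6590$ ($N = 14816 - 21406 = -6590$)
$- N = \left(-1\right) \left(-6590\right) = 6590$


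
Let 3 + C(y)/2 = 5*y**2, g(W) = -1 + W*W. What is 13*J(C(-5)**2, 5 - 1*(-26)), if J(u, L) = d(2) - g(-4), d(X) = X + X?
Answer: -143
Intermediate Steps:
d(X) = 2*X
g(W) = -1 + W**2
C(y) = -6 + 10*y**2 (C(y) = -6 + 2*(5*y**2) = -6 + 10*y**2)
J(u, L) = -11 (J(u, L) = 2*2 - (-1 + (-4)**2) = 4 - (-1 + 16) = 4 - 1*15 = 4 - 15 = -11)
13*J(C(-5)**2, 5 - 1*(-26)) = 13*(-11) = -143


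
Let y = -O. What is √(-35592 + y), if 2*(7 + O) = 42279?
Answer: I*√226898/2 ≈ 238.17*I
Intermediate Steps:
O = 42265/2 (O = -7 + (½)*42279 = -7 + 42279/2 = 42265/2 ≈ 21133.)
y = -42265/2 (y = -1*42265/2 = -42265/2 ≈ -21133.)
√(-35592 + y) = √(-35592 - 42265/2) = √(-113449/2) = I*√226898/2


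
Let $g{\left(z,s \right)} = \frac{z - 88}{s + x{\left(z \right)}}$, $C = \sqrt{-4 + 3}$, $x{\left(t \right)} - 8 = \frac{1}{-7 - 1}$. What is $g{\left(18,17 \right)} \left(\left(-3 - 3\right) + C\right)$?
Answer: $\frac{3360}{199} - \frac{560 i}{199} \approx 16.884 - 2.8141 i$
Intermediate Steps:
$x{\left(t \right)} = \frac{63}{8}$ ($x{\left(t \right)} = 8 + \frac{1}{-7 - 1} = 8 + \frac{1}{-8} = 8 - \frac{1}{8} = \frac{63}{8}$)
$C = i$ ($C = \sqrt{-1} = i \approx 1.0 i$)
$g{\left(z,s \right)} = \frac{-88 + z}{\frac{63}{8} + s}$ ($g{\left(z,s \right)} = \frac{z - 88}{s + \frac{63}{8}} = \frac{-88 + z}{\frac{63}{8} + s}$)
$g{\left(18,17 \right)} \left(\left(-3 - 3\right) + C\right) = \frac{8 \left(-88 + 18\right)}{63 + 8 \cdot 17} \left(\left(-3 - 3\right) + i\right) = 8 \frac{1}{63 + 136} \left(-70\right) \left(-6 + i\right) = 8 \cdot \frac{1}{199} \left(-70\right) \left(-6 + i\right) = - \frac{560 \left(-6 + i\right)}{199} = \frac{3360}{199} - \frac{560 i}{199}$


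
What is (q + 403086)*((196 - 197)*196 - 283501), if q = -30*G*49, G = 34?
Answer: -100175112882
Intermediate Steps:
q = -49980 (q = -30*34*49 = -1020*49 = -49980)
(q + 403086)*((196 - 197)*196 - 283501) = (-49980 + 403086)*((196 - 197)*196 - 283501) = 353106*(-1*196 - 283501) = 353106*(-196 - 283501) = 353106*(-283697) = -100175112882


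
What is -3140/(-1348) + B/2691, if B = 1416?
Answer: 863209/302289 ≈ 2.8556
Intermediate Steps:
-3140/(-1348) + B/2691 = -3140/(-1348) + 1416/2691 = -3140*(-1/1348) + 1416*(1/2691) = 785/337 + 472/897 = 863209/302289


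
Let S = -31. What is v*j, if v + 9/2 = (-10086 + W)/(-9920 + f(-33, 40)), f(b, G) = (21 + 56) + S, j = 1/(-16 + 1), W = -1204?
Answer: 33143/148110 ≈ 0.22377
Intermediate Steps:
j = -1/15 (j = 1/(-15) = -1/15 ≈ -0.066667)
f(b, G) = 46 (f(b, G) = (21 + 56) - 31 = 77 - 31 = 46)
v = -33143/9874 (v = -9/2 + (-10086 - 1204)/(-9920 + 46) = -9/2 - 11290/(-9874) = -9/2 - 11290*(-1/9874) = -9/2 + 5645/4937 = -33143/9874 ≈ -3.3566)
v*j = -33143/9874*(-1/15) = 33143/148110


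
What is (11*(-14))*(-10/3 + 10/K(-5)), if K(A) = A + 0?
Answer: 2464/3 ≈ 821.33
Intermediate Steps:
K(A) = A
(11*(-14))*(-10/3 + 10/K(-5)) = (11*(-14))*(-10/3 + 10/(-5)) = -154*(-10*⅓ + 10*(-⅕)) = -154*(-10/3 - 2) = -154*(-16/3) = 2464/3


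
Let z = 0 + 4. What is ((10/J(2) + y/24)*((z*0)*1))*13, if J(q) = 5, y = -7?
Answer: 0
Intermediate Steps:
z = 4
((10/J(2) + y/24)*((z*0)*1))*13 = ((10/5 - 7/24)*((4*0)*1))*13 = ((10*(⅕) - 7*1/24)*(0*1))*13 = ((2 - 7/24)*0)*13 = ((41/24)*0)*13 = 0*13 = 0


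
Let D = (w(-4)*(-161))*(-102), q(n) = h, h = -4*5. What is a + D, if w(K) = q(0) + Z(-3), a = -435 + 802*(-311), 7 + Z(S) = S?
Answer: -742517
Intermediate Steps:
Z(S) = -7 + S
h = -20
q(n) = -20
a = -249857 (a = -435 - 249422 = -249857)
w(K) = -30 (w(K) = -20 + (-7 - 3) = -20 - 10 = -30)
D = -492660 (D = -30*(-161)*(-102) = 4830*(-102) = -492660)
a + D = -249857 - 492660 = -742517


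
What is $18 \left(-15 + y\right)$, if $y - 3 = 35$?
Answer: $414$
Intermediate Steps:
$y = 38$ ($y = 3 + 35 = 38$)
$18 \left(-15 + y\right) = 18 \left(-15 + 38\right) = 18 \cdot 23 = 414$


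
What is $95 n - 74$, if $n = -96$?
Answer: $-9194$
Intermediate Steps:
$95 n - 74 = 95 \left(-96\right) - 74 = -9120 - 74 = -9194$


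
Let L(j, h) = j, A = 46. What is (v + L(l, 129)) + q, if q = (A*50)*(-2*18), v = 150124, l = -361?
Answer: 66963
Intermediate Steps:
q = -82800 (q = (46*50)*(-2*18) = 2300*(-36) = -82800)
(v + L(l, 129)) + q = (150124 - 361) - 82800 = 149763 - 82800 = 66963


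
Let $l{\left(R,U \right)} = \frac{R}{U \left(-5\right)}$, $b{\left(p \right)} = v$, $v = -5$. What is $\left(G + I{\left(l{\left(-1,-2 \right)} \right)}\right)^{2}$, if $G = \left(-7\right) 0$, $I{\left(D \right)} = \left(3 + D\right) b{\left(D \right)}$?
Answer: $\frac{841}{4} \approx 210.25$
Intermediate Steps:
$b{\left(p \right)} = -5$
$l{\left(R,U \right)} = - \frac{R}{5 U}$ ($l{\left(R,U \right)} = \frac{R}{\left(-5\right) U} = R \left(- \frac{1}{5 U}\right) = - \frac{R}{5 U}$)
$I{\left(D \right)} = -15 - 5 D$ ($I{\left(D \right)} = \left(3 + D\right) \left(-5\right) = -15 - 5 D$)
$G = 0$
$\left(G + I{\left(l{\left(-1,-2 \right)} \right)}\right)^{2} = \left(0 - \left(15 + 5 \left(\left(- \frac{1}{5}\right) \left(-1\right) \frac{1}{-2}\right)\right)\right)^{2} = \left(0 - \left(15 + 5 \left(\left(- \frac{1}{5}\right) \left(-1\right) \left(- \frac{1}{2}\right)\right)\right)\right)^{2} = \left(0 - \frac{29}{2}\right)^{2} = \left(- \frac{29}{2}\right)^{2} = \frac{841}{4}$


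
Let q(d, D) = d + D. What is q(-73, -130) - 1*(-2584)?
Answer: 2381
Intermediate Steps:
q(d, D) = D + d
q(-73, -130) - 1*(-2584) = (-130 - 73) - 1*(-2584) = -203 + 2584 = 2381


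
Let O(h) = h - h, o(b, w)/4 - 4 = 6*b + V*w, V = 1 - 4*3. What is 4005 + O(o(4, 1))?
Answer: 4005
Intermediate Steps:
V = -11 (V = 1 - 12 = -11)
o(b, w) = 16 - 44*w + 24*b (o(b, w) = 16 + 4*(6*b - 11*w) = 16 + 4*(-11*w + 6*b) = 16 + (-44*w + 24*b) = 16 - 44*w + 24*b)
O(h) = 0
4005 + O(o(4, 1)) = 4005 + 0 = 4005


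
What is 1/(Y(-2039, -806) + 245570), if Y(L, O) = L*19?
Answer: 1/206829 ≈ 4.8349e-6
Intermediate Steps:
Y(L, O) = 19*L
1/(Y(-2039, -806) + 245570) = 1/(19*(-2039) + 245570) = 1/(-38741 + 245570) = 1/206829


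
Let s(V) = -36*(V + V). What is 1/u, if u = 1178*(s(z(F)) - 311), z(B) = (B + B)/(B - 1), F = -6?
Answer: -7/3582298 ≈ -1.9541e-6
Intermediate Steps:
z(B) = 2*B/(-1 + B) (z(B) = (2*B)/(-1 + B) = 2*B/(-1 + B))
s(V) = -72*V
u = -3582298/7 (u = 1178*(-144*(-6)/(-1 - 6) - 311) = 1178*(-144*(-6)/(-7) - 311) = 1178*(-144*(-6)*(-1)/7 - 311) = 1178*(-72*12/7 - 311) = 1178*(-864/7 - 311) = 1178*(-3041/7) = -3582298/7 ≈ -5.1176e+5)
1/u = 1/(-3582298/7) = -7/3582298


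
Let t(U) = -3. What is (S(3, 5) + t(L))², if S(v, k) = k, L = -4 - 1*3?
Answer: 4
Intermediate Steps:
L = -7 (L = -4 - 3 = -7)
(S(3, 5) + t(L))² = (5 - 3)² = 2² = 4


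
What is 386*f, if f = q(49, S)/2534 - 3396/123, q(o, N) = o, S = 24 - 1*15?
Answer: -79032921/7421 ≈ -10650.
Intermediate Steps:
S = 9 (S = 24 - 15 = 9)
f = -409497/14842 (f = 49/2534 - 3396/123 = 49*(1/2534) - 3396*1/123 = 7/362 - 1132/41 = -409497/14842 ≈ -27.590)
386*f = 386*(-409497/14842) = -79032921/7421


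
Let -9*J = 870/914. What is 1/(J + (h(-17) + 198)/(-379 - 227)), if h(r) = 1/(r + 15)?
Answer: -553884/239095 ≈ -2.3166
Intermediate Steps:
h(r) = 1/(15 + r)
J = -145/1371 (J = -290/(3*914) = -⅑*435/457 = -145/1371 ≈ -0.10576)
1/(J + (h(-17) + 198)/(-379 - 227)) = 1/(-145/1371 + (1/(15 - 17) + 198)/(-379 - 227)) = 1/(-145/1371 + (1/(-2) + 198)/(-606)) = 1/(-145/1371 + (-½ + 198)*(-1/606)) = 1/(-145/1371 + (395/2)*(-1/606)) = 1/(-145/1371 - 395/1212) = 1/(-239095/553884) = -553884/239095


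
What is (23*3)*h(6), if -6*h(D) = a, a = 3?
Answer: -69/2 ≈ -34.500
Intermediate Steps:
h(D) = -1/2 (h(D) = -1/6*3 = -1/2)
(23*3)*h(6) = (23*3)*(-1/2) = 69*(-1/2) = -69/2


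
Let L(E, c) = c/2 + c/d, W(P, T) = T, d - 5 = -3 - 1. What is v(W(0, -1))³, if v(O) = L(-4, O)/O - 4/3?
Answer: 1/216 ≈ 0.0046296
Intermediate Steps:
d = 1 (d = 5 + (-3 - 1) = 5 - 4 = 1)
L(E, c) = 3*c/2 (L(E, c) = c/2 + c/1 = c*(½) + c*1 = c/2 + c = 3*c/2)
v(O) = ⅙ (v(O) = (3*O/2)/O - 4/3 = 3/2 - 4*⅓ = 3/2 - 4/3 = ⅙)
v(W(0, -1))³ = (⅙)³ = 1/216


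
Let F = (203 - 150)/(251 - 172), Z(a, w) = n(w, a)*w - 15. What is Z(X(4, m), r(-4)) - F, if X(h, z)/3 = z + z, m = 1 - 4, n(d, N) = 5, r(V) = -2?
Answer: -2028/79 ≈ -25.671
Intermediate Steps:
m = -3
X(h, z) = 6*z (X(h, z) = 3*(z + z) = 3*(2*z) = 6*z)
Z(a, w) = -15 + 5*w (Z(a, w) = 5*w - 15 = -15 + 5*w)
F = 53/79 ≈ 0.67089
Z(X(4, m), r(-4)) - F = (-15 + 5*(-2)) - 1*53/79 = (-15 - 10) - 53/79 = -25 - 53/79 = -2028/79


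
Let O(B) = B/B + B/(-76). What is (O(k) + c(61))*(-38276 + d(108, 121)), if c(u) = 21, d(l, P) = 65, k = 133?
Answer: -3095091/4 ≈ -7.7377e+5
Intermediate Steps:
O(B) = 1 - B/76 (O(B) = 1 + B*(-1/76) = 1 - B/76)
(O(k) + c(61))*(-38276 + d(108, 121)) = ((1 - 1/76*133) + 21)*(-38276 + 65) = ((1 - 7/4) + 21)*(-38211) = (-¾ + 21)*(-38211) = (81/4)*(-38211) = -3095091/4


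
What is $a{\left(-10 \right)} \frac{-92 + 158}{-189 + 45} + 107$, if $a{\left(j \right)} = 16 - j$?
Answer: $\frac{1141}{12} \approx 95.083$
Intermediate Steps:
$a{\left(-10 \right)} \frac{-92 + 158}{-189 + 45} + 107 = \left(16 - -10\right) \frac{-92 + 158}{-189 + 45} + 107 = \left(16 + 10\right) \frac{66}{-144} + 107 = 26 \cdot 66 \left(- \frac{1}{144}\right) + 107 = 26 \left(- \frac{11}{24}\right) + 107 = - \frac{143}{12} + 107 = \frac{1141}{12}$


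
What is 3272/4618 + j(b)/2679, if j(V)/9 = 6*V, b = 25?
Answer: 2499998/2061937 ≈ 1.2125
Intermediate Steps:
j(V) = 54*V (j(V) = 9*(6*V) = 54*V)
3272/4618 + j(b)/2679 = 3272/4618 + (54*25)/2679 = 3272*(1/4618) + 1350*(1/2679) = 1636/2309 + 450/893 = 2499998/2061937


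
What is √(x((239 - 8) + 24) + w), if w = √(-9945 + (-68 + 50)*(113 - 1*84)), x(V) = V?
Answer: √(255 + 3*I*√1163) ≈ 16.275 + 3.1431*I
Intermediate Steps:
w = 3*I*√1163 (w = √(-9945 - 18*(113 - 84)) = √(-9945 - 18*29) = √(-9945 - 522) = √(-10467) = 3*I*√1163 ≈ 102.31*I)
√(x((239 - 8) + 24) + w) = √(((239 - 8) + 24) + 3*I*√1163) = √((231 + 24) + 3*I*√1163) = √(255 + 3*I*√1163)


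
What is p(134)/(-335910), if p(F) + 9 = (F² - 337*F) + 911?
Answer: 2630/33591 ≈ 0.078295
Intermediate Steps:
p(F) = 902 + F² - 337*F (p(F) = -9 + ((F² - 337*F) + 911) = -9 + (911 + F² - 337*F) = 902 + F² - 337*F)
p(134)/(-335910) = (902 + 134² - 337*134)/(-335910) = (902 + 17956 - 45158)*(-1/335910) = -26300*(-1/335910) = 2630/33591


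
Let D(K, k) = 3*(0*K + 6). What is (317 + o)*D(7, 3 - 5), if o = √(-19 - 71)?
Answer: 5706 + 54*I*√10 ≈ 5706.0 + 170.76*I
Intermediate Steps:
o = 3*I*√10 (o = √(-90) = 3*I*√10 ≈ 9.4868*I)
D(K, k) = 18 (D(K, k) = 3*(0 + 6) = 3*6 = 18)
(317 + o)*D(7, 3 - 5) = (317 + 3*I*√10)*18 = 5706 + 54*I*√10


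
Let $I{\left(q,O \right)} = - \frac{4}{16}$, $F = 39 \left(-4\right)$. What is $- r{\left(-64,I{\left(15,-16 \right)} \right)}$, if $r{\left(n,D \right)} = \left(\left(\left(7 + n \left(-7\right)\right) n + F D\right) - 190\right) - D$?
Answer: $\frac{117083}{4} \approx 29271.0$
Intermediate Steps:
$F = -156$
$I{\left(q,O \right)} = - \frac{1}{4}$ ($I{\left(q,O \right)} = \left(-4\right) \frac{1}{16} = - \frac{1}{4}$)
$r{\left(n,D \right)} = -190 - 157 D + n \left(7 - 7 n\right)$ ($r{\left(n,D \right)} = \left(\left(\left(7 + n \left(-7\right)\right) n - 156 D\right) - 190\right) - D = \left(\left(\left(7 - 7 n\right) n - 156 D\right) - 190\right) - D = \left(\left(n \left(7 - 7 n\right) - 156 D\right) - 190\right) - D = \left(\left(- 156 D + n \left(7 - 7 n\right)\right) - 190\right) - D = \left(-190 - 156 D + n \left(7 - 7 n\right)\right) - D = -190 - 157 D + n \left(7 - 7 n\right)$)
$- r{\left(-64,I{\left(15,-16 \right)} \right)} = - (-190 - - \frac{157}{4} - 7 \left(-64\right)^{2} + 7 \left(-64\right)) = - (-190 + \frac{157}{4} - 28672 - 448) = \left(-1\right) \left(- \frac{117083}{4}\right) = \frac{117083}{4}$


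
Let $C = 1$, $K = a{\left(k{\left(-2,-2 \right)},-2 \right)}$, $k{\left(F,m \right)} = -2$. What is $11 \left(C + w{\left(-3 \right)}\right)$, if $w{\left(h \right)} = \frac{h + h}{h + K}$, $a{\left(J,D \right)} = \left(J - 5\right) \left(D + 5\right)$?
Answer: $\frac{55}{4} \approx 13.75$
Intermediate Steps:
$a{\left(J,D \right)} = \left(-5 + J\right) \left(5 + D\right)$
$K = -21$ ($K = -25 - -10 + 5 \left(-2\right) - -4 = -25 + 10 - 10 + 4 = -21$)
$w{\left(h \right)} = \frac{2 h}{-21 + h}$ ($w{\left(h \right)} = \frac{h + h}{h - 21} = \frac{2 h}{-21 + h}$)
$11 \left(C + w{\left(-3 \right)}\right) = 11 \left(1 + 2 \left(-3\right) \frac{1}{-21 - 3}\right) = 11 \left(1 + 2 \left(-3\right) \frac{1}{-24}\right) = 11 \left(1 + 2 \left(-3\right) \left(- \frac{1}{24}\right)\right) = 11 \left(1 + \frac{1}{4}\right) = 11 \cdot \frac{5}{4} = \frac{55}{4}$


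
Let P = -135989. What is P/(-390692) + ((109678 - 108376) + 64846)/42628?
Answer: 7910108377/4163604644 ≈ 1.8998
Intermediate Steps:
P/(-390692) + ((109678 - 108376) + 64846)/42628 = -135989/(-390692) + ((109678 - 108376) + 64846)/42628 = -135989*(-1/390692) + (1302 + 64846)*(1/42628) = 135989/390692 + 66148*(1/42628) = 135989/390692 + 16537/10657 = 7910108377/4163604644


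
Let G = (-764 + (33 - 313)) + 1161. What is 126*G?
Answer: 14742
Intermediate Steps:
G = 117 (G = (-764 - 280) + 1161 = -1044 + 1161 = 117)
126*G = 126*117 = 14742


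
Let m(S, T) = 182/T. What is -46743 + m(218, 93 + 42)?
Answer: -6310123/135 ≈ -46742.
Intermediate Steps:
-46743 + m(218, 93 + 42) = -46743 + 182/(93 + 42) = -46743 + 182/135 = -6310123/135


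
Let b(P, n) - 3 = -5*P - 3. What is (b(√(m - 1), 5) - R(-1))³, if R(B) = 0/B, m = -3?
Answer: 1000*I ≈ 1000.0*I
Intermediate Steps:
R(B) = 0
b(P, n) = -5*P (b(P, n) = 3 + (-5*P - 3) = 3 + (-3 - 5*P) = -5*P)
(b(√(m - 1), 5) - R(-1))³ = (-5*√(-3 - 1) - 1*0)³ = (-10*I + 0)³ = (-10*I)³ = 1000*I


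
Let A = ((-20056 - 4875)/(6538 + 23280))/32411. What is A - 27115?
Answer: -26204781958701/966431198 ≈ -27115.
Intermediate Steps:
A = -24931/966431198 (A = -24931/29818*(1/32411) = -24931*1/29818*(1/32411) = -24931/29818*1/32411 = -24931/966431198 ≈ -2.5797e-5)
A - 27115 = -24931/966431198 - 27115 = -26204781958701/966431198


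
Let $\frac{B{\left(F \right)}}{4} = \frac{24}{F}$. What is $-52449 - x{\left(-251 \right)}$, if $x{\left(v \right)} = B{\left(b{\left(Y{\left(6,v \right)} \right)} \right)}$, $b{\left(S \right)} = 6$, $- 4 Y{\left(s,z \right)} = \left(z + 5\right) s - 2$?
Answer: $-52465$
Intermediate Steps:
$Y{\left(s,z \right)} = \frac{1}{2} - \frac{s \left(5 + z\right)}{4}$ ($Y{\left(s,z \right)} = - \frac{\left(z + 5\right) s - 2}{4} = - \frac{\left(5 + z\right) s - 2}{4} = - \frac{s \left(5 + z\right) - 2}{4} = - \frac{-2 + s \left(5 + z\right)}{4} = \frac{1}{2} - \frac{s \left(5 + z\right)}{4}$)
$B{\left(F \right)} = \frac{96}{F}$ ($B{\left(F \right)} = 4 \frac{24}{F} = \frac{96}{F}$)
$x{\left(v \right)} = 16$ ($x{\left(v \right)} = \frac{96}{6} = 96 \cdot \frac{1}{6} = 16$)
$-52449 - x{\left(-251 \right)} = -52449 - 16 = -52465$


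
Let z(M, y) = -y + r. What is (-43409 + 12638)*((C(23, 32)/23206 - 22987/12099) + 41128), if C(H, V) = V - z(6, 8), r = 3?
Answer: -118437072794207661/93589798 ≈ -1.2655e+9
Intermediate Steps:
z(M, y) = 3 - y (z(M, y) = -y + 3 = 3 - y)
C(H, V) = 5 + V (C(H, V) = V - (3 - 1*8) = V - (3 - 8) = V - 1*(-5) = V + 5 = 5 + V)
(-43409 + 12638)*((C(23, 32)/23206 - 22987/12099) + 41128) = (-43409 + 12638)*(((5 + 32)/23206 - 22987/12099) + 41128) = -30771*((37*(1/23206) - 22987*1/12099) + 41128) = -30771*((37/23206 - 22987/12099) + 41128) = -30771*(-532988659/280769394 + 41128) = -30771*11546950647773/280769394 = -118437072794207661/93589798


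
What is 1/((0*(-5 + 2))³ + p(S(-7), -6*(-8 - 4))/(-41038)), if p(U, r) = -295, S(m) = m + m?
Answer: 41038/295 ≈ 139.11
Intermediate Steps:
S(m) = 2*m
1/((0*(-5 + 2))³ + p(S(-7), -6*(-8 - 4))/(-41038)) = 1/((0*(-5 + 2))³ - 295/(-41038)) = 1/((0*(-3))³ - 295*(-1/41038)) = 1/(0³ + 295/41038) = 1/(0 + 295/41038) = 1/(295/41038) = 41038/295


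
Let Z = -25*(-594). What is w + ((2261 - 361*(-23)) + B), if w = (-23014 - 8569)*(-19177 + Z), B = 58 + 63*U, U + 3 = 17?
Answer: 136671145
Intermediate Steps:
U = 14 (U = -3 + 17 = 14)
Z = 14850
B = 940 (B = 58 + 63*14 = 58 + 882 = 940)
w = 136659641 (w = (-23014 - 8569)*(-19177 + 14850) = -31583*(-4327) = 136659641)
w + ((2261 - 361*(-23)) + B) = 136659641 + ((2261 - 361*(-23)) + 940) = 136659641 + ((2261 + 8303) + 940) = 136659641 + (10564 + 940) = 136659641 + 11504 = 136671145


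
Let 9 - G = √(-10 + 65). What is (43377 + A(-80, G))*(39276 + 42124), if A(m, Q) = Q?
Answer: 3531620400 - 81400*√55 ≈ 3.5310e+9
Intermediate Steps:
G = 9 - √55 (G = 9 - √(-10 + 65) = 9 - √55 ≈ 1.5838)
(43377 + A(-80, G))*(39276 + 42124) = (43377 + (9 - √55))*(39276 + 42124) = (43386 - √55)*81400 = 3531620400 - 81400*√55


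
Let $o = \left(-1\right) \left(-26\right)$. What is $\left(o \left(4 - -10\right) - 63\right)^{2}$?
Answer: $90601$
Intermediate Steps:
$o = 26$
$\left(o \left(4 - -10\right) - 63\right)^{2} = \left(26 \left(4 - -10\right) - 63\right)^{2} = \left(26 \left(4 + 10\right) - 63\right)^{2} = \left(26 \cdot 14 - 63\right)^{2} = \left(364 - 63\right)^{2} = 301^{2} = 90601$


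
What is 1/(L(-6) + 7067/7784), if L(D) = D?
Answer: -7784/39637 ≈ -0.19638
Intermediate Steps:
1/(L(-6) + 7067/7784) = 1/(-6 + 7067/7784) = 1/(-39637/7784) = -7784/39637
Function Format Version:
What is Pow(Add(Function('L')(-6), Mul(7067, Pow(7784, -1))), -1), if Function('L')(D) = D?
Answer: Rational(-7784, 39637) ≈ -0.19638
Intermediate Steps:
Pow(Add(Function('L')(-6), Mul(7067, Pow(7784, -1))), -1) = Pow(Add(-6, Mul(7067, Pow(7784, -1))), -1) = Pow(Add(-6, Mul(7067, Rational(1, 7784))), -1) = Pow(Add(-6, Rational(7067, 7784)), -1) = Pow(Rational(-39637, 7784), -1) = Rational(-7784, 39637)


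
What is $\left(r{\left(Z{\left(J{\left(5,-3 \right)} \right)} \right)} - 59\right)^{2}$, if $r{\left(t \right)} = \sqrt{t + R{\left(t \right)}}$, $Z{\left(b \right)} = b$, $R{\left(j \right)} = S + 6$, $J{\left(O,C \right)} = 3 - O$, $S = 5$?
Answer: $3136$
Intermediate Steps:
$R{\left(j \right)} = 11$ ($R{\left(j \right)} = 5 + 6 = 11$)
$r{\left(t \right)} = \sqrt{11 + t}$ ($r{\left(t \right)} = \sqrt{t + 11} = \sqrt{11 + t}$)
$\left(r{\left(Z{\left(J{\left(5,-3 \right)} \right)} \right)} - 59\right)^{2} = \left(\sqrt{11 + \left(3 - 5\right)} - 59\right)^{2} = \left(\sqrt{11 - 2} - 59\right)^{2} = \left(\sqrt{9} - 59\right)^{2} = \left(3 - 59\right)^{2} = \left(-56\right)^{2} = 3136$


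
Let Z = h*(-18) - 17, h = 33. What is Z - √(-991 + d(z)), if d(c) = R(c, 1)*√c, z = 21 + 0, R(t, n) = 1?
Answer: -611 - I*√(991 - √21) ≈ -611.0 - 31.407*I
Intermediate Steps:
z = 21
d(c) = √c (d(c) = 1*√c = √c)
Z = -611 (Z = 33*(-18) - 17 = -594 - 17 = -611)
Z - √(-991 + d(z)) = -611 - √(-991 + √21)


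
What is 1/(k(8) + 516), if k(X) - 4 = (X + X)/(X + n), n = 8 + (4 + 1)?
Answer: 21/10936 ≈ 0.0019203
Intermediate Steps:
n = 13 (n = 8 + 5 = 13)
k(X) = 4 + 2*X/(13 + X) (k(X) = 4 + (X + X)/(X + 13) = 4 + (2*X)/(13 + X) = 4 + 2*X/(13 + X))
1/(k(8) + 516) = 1/(2*(26 + 3*8)/(13 + 8) + 516) = 1/(2*(26 + 24)/21 + 516) = 1/(2*(1/21)*50 + 516) = 1/(100/21 + 516) = 1/(10936/21) = 21/10936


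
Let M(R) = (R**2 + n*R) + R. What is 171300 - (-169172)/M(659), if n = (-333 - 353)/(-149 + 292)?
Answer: 5288415330698/30872173 ≈ 1.7130e+5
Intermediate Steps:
n = -686/143 ≈ -4.7972
M(R) = R**2 - 543*R/143 (M(R) = (R**2 - 686*R/143) + R = R**2 - 543*R/143)
171300 - (-169172)/M(659) = 171300 - (-169172)/((1/143)*659*(-543 + 143*659)) = 171300 - (-169172)/((1/143)*659*(-543 + 94237)) = 171300 - (-169172)/((1/143)*659*93694) = 171300 - (-169172)/61744346/143 = 171300 - (-169172)*143/61744346 = 171300 - 1*(-12095798/30872173) = 171300 + 12095798/30872173 = 5288415330698/30872173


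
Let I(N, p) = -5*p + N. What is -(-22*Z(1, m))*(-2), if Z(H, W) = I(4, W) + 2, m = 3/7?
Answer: -1188/7 ≈ -169.71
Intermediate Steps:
m = 3/7 (m = 3*(1/7) = 3/7 ≈ 0.42857)
I(N, p) = N - 5*p
Z(H, W) = 6 - 5*W (Z(H, W) = (4 - 5*W) + 2 = 6 - 5*W)
-(-22*Z(1, m))*(-2) = -(-22*(6 - 5*3/7))*(-2) = -(-22*(6 - 15/7))*(-2) = -(-22*27/7)*(-2) = -(-594)*(-2)/7 = -1*1188/7 = -1188/7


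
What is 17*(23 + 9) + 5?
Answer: 549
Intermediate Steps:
17*(23 + 9) + 5 = 17*32 + 5 = 544 + 5 = 549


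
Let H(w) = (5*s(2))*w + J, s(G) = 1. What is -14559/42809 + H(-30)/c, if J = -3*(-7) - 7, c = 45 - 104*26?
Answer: -32890357/113829131 ≈ -0.28895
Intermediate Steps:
c = -2659 (c = 45 - 2704 = -2659)
J = 14 (J = 21 - 7 = 14)
H(w) = 14 + 5*w (H(w) = (5*1)*w + 14 = 5*w + 14 = 14 + 5*w)
-14559/42809 + H(-30)/c = -14559/42809 + (14 + 5*(-30))/(-2659) = -14559*1/42809 + (14 - 150)*(-1/2659) = -14559/42809 - 136*(-1/2659) = -14559/42809 + 136/2659 = -32890357/113829131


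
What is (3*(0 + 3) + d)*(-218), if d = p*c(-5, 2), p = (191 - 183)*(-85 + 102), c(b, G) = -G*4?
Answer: 235222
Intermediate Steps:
c(b, G) = -4*G
p = 136 (p = 8*17 = 136)
d = -1088 (d = 136*(-4*2) = 136*(-8) = -1088)
(3*(0 + 3) + d)*(-218) = (3*(0 + 3) - 1088)*(-218) = (3*3 - 1088)*(-218) = (9 - 1088)*(-218) = -1079*(-218) = 235222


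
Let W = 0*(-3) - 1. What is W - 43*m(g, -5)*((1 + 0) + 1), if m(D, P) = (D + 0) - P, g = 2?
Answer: -603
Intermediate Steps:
m(D, P) = D - P
W = -1 (W = 0 - 1 = -1)
W - 43*m(g, -5)*((1 + 0) + 1) = -1 - 43*(2 - 1*(-5))*((1 + 0) + 1) = -1 - 43*(2 + 5)*(1 + 1) = -1 - 301*2 = -1 - 43*14 = -1 - 602 = -603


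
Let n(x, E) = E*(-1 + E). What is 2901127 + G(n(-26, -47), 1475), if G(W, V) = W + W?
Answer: 2905639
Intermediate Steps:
G(W, V) = 2*W
2901127 + G(n(-26, -47), 1475) = 2901127 + 2*(-47*(-1 - 47)) = 2901127 + 2*(-47*(-48)) = 2901127 + 2*2256 = 2901127 + 4512 = 2905639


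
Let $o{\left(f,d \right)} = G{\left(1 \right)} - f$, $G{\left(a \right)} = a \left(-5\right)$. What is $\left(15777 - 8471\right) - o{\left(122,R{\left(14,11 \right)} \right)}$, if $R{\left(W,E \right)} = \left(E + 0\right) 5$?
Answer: $7433$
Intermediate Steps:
$G{\left(a \right)} = - 5 a$
$R{\left(W,E \right)} = 5 E$ ($R{\left(W,E \right)} = E 5 = 5 E$)
$o{\left(f,d \right)} = -5 - f$ ($o{\left(f,d \right)} = \left(-5\right) 1 - f = -5 - f$)
$\left(15777 - 8471\right) - o{\left(122,R{\left(14,11 \right)} \right)} = \left(15777 - 8471\right) - \left(-5 - 122\right) = 7306 - \left(-5 - 122\right) = 7306 - -127 = 7306 + 127 = 7433$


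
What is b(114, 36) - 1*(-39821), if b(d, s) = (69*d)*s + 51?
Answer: 323048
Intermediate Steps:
b(d, s) = 51 + 69*d*s (b(d, s) = 69*d*s + 51 = 51 + 69*d*s)
b(114, 36) - 1*(-39821) = (51 + 69*114*36) - 1*(-39821) = (51 + 283176) + 39821 = 283227 + 39821 = 323048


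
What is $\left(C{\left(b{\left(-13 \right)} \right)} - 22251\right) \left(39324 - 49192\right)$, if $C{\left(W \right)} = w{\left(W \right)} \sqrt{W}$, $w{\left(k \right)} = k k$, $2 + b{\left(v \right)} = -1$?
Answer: $219572868 - 88812 i \sqrt{3} \approx 2.1957 \cdot 10^{8} - 1.5383 \cdot 10^{5} i$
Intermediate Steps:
$b{\left(v \right)} = -3$ ($b{\left(v \right)} = -2 - 1 = -3$)
$w{\left(k \right)} = k^{2}$
$C{\left(W \right)} = W^{\frac{5}{2}}$ ($C{\left(W \right)} = W^{2} \sqrt{W} = W^{\frac{5}{2}}$)
$\left(C{\left(b{\left(-13 \right)} \right)} - 22251\right) \left(39324 - 49192\right) = \left(\left(-3\right)^{\frac{5}{2}} - 22251\right) \left(39324 - 49192\right) = \left(9 i \sqrt{3} - 22251\right) \left(-9868\right) = \left(-22251 + 9 i \sqrt{3}\right) \left(-9868\right) = 219572868 - 88812 i \sqrt{3}$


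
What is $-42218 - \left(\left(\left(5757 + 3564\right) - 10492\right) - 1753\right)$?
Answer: $-39294$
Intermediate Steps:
$-42218 - \left(\left(\left(5757 + 3564\right) - 10492\right) - 1753\right) = -42218 - \left(\left(9321 - 10492\right) - 1753\right) = -42218 - \left(-1171 - 1753\right) = -42218 - -2924 = -42218 + 2924 = -39294$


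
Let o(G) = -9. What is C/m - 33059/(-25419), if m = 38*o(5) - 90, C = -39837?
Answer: 114099799/1220112 ≈ 93.516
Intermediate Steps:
m = -432 (m = 38*(-9) - 90 = -342 - 90 = -432)
C/m - 33059/(-25419) = -39837/(-432) - 33059/(-25419) = -39837*(-1/432) - 33059*(-1/25419) = 13279/144 + 33059/25419 = 114099799/1220112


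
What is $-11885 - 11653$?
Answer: $-23538$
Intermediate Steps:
$-11885 - 11653 = -23538$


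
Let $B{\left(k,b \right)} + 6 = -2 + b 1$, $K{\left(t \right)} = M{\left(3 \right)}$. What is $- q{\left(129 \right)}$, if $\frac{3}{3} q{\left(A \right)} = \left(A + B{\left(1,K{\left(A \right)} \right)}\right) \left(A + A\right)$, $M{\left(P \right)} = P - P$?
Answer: $-31218$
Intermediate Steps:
$M{\left(P \right)} = 0$
$K{\left(t \right)} = 0$
$B{\left(k,b \right)} = -8 + b$ ($B{\left(k,b \right)} = -6 + \left(-2 + b 1\right) = -6 + \left(-2 + b\right) = -8 + b$)
$q{\left(A \right)} = 2 A \left(-8 + A\right)$ ($q{\left(A \right)} = \left(A + \left(-8 + 0\right)\right) \left(A + A\right) = \left(A - 8\right) 2 A = \left(-8 + A\right) 2 A = 2 A \left(-8 + A\right)$)
$- q{\left(129 \right)} = - 2 \cdot 129 \left(-8 + 129\right) = - 2 \cdot 129 \cdot 121 = \left(-1\right) 31218 = -31218$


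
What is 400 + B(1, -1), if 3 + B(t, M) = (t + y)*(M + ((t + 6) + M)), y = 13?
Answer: 467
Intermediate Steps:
B(t, M) = -3 + (13 + t)*(6 + t + 2*M) (B(t, M) = -3 + (t + 13)*(M + ((t + 6) + M)) = -3 + (13 + t)*(M + ((6 + t) + M)) = -3 + (13 + t)*(M + (6 + M + t)) = -3 + (13 + t)*(6 + t + 2*M))
400 + B(1, -1) = 400 + (75 + 1² + 19*1 + 26*(-1) + 2*(-1)*1) = 400 + (75 + 1 + 19 - 26 - 2) = 400 + 67 = 467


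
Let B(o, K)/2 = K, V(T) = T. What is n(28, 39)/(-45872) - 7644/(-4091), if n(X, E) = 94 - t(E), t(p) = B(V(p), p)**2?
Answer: 187575329/93831176 ≈ 1.9991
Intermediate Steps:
B(o, K) = 2*K
t(p) = 4*p**2 (t(p) = (2*p)**2 = 4*p**2)
n(X, E) = 94 - 4*E**2
n(28, 39)/(-45872) - 7644/(-4091) = (94 - 4*39**2)/(-45872) - 7644/(-4091) = (94 - 4*1521)*(-1/45872) - 7644*(-1/4091) = (94 - 6084)*(-1/45872) + 7644/4091 = -5990*(-1/45872) + 7644/4091 = 2995/22936 + 7644/4091 = 187575329/93831176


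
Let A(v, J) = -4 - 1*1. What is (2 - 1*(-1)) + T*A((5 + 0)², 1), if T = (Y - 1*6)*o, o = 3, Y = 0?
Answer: 93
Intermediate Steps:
A(v, J) = -5 (A(v, J) = -4 - 1 = -5)
T = -18 (T = (0 - 1*6)*3 = (0 - 6)*3 = -6*3 = -18)
(2 - 1*(-1)) + T*A((5 + 0)², 1) = (2 - 1*(-1)) - 18*(-5) = (2 + 1) + 90 = 3 + 90 = 93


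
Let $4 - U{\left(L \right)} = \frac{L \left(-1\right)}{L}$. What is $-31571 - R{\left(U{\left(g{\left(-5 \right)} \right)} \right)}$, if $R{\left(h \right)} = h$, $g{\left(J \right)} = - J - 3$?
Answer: $-31576$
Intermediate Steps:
$g{\left(J \right)} = -3 - J$
$U{\left(L \right)} = 5$ ($U{\left(L \right)} = 4 - \frac{L \left(-1\right)}{L} = 4 - \frac{\left(-1\right) L}{L} = 4 - -1 = 4 + 1 = 5$)
$-31571 - R{\left(U{\left(g{\left(-5 \right)} \right)} \right)} = -31571 - 5 = -31576$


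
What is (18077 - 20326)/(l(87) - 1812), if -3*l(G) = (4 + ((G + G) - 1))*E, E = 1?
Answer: 2249/1871 ≈ 1.2020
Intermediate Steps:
l(G) = -1 - 2*G/3 (l(G) = -(4 + ((G + G) - 1))/3 = -(4 + (2*G - 1))/3 = -(4 + (-1 + 2*G))/3 = -(3 + 2*G)/3 = -1 - 2*G/3)
(18077 - 20326)/(l(87) - 1812) = (18077 - 20326)/((-1 - ⅔*87) - 1812) = -2249/((-1 - 58) - 1812) = -2249/(-59 - 1812) = -2249/(-1871) = -2249*(-1/1871) = 2249/1871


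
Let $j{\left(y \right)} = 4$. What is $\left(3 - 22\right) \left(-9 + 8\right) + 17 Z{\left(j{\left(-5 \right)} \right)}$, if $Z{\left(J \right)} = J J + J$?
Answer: $359$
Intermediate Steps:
$Z{\left(J \right)} = J + J^{2}$ ($Z{\left(J \right)} = J^{2} + J = J + J^{2}$)
$\left(3 - 22\right) \left(-9 + 8\right) + 17 Z{\left(j{\left(-5 \right)} \right)} = \left(3 - 22\right) \left(-9 + 8\right) + 17 \cdot 4 \left(1 + 4\right) = \left(-19\right) \left(-1\right) + 17 \cdot 4 \cdot 5 = 19 + 17 \cdot 20 = 19 + 340 = 359$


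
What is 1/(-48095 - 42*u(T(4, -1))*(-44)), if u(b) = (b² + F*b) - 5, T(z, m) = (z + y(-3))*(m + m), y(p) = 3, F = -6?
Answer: 1/460105 ≈ 2.1734e-6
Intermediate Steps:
T(z, m) = 2*m*(3 + z) (T(z, m) = (z + 3)*(m + m) = (3 + z)*(2*m) = 2*m*(3 + z))
u(b) = -5 + b² - 6*b (u(b) = (b² - 6*b) - 5 = -5 + b² - 6*b)
1/(-48095 - 42*u(T(4, -1))*(-44)) = 1/(-48095 - 42*(-5 + (2*(-1)*(3 + 4))² - 12*(-1)*(3 + 4))*(-44)) = 1/(-48095 - 42*(-5 + (2*(-1)*7)² - 12*(-1)*7)*(-44)) = 1/(-48095 - 42*(-5 + (-14)² - 6*(-14))*(-44)) = 1/(-48095 - 42*(-5 + 196 + 84)*(-44)) = 1/(-48095 - 42*275*(-44)) = 1/(-48095 - 11550*(-44)) = 1/(-48095 + 508200) = 1/460105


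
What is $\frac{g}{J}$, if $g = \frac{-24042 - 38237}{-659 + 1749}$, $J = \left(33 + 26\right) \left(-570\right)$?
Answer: $\frac{62279}{36656700} \approx 0.001699$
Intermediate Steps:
$J = -33630$ ($J = 59 \left(-570\right) = -33630$)
$g = - \frac{62279}{1090} \approx -57.137$
$\frac{g}{J} = - \frac{62279}{1090 \left(-33630\right)} = \left(- \frac{62279}{1090}\right) \left(- \frac{1}{33630}\right) = \frac{62279}{36656700}$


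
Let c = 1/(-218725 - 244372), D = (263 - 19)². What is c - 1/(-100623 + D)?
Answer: 422010/19027266439 ≈ 2.2179e-5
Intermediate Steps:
D = 59536 (D = 244² = 59536)
c = -1/463097 (c = 1/(-463097) = -1/463097 ≈ -2.1594e-6)
c - 1/(-100623 + D) = -1/463097 - 1/(-100623 + 59536) = -1/463097 - 1/(-41087) = -1/463097 - 1*(-1/41087) = -1/463097 + 1/41087 = 422010/19027266439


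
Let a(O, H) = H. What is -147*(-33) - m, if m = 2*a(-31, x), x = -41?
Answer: 4933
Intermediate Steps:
m = -82 (m = 2*(-41) = -82)
-147*(-33) - m = -147*(-33) - 1*(-82) = -1*(-4851) + 82 = 4851 + 82 = 4933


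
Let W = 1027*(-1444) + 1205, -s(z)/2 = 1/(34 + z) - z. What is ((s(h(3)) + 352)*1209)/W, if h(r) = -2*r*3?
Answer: -3055143/11854264 ≈ -0.25773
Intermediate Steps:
h(r) = -6*r
s(z) = -2/(34 + z) + 2*z (s(z) = -2*(1/(34 + z) - z) = -2/(34 + z) + 2*z)
W = -1481783 (W = -1482988 + 1205 = -1481783)
((s(h(3)) + 352)*1209)/W = ((2*(-1 + (-6*3)² + 34*(-6*3))/(34 - 6*3) + 352)*1209)/(-1481783) = ((2*(-1 + (-18)² + 34*(-18))/(34 - 18) + 352)*1209)*(-1/1481783) = ((2*(-1 + 324 - 612)/16 + 352)*1209)*(-1/1481783) = ((2*(1/16)*(-289) + 352)*1209)*(-1/1481783) = ((-289/8 + 352)*1209)*(-1/1481783) = ((2527/8)*1209)*(-1/1481783) = (3055143/8)*(-1/1481783) = -3055143/11854264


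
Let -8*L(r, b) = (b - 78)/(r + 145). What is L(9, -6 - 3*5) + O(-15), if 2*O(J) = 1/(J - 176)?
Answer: 1663/21392 ≈ 0.077739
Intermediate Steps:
O(J) = 1/(2*(-176 + J)) (O(J) = 1/(2*(J - 176)) = 1/(2*(-176 + J)))
L(r, b) = -(-78 + b)/(8*(145 + r)) (L(r, b) = -(b - 78)/(8*(r + 145)) = -(-78 + b)/(8*(145 + r)))
L(9, -6 - 3*5) + O(-15) = (78 - (-6 - 3*5))/(8*(145 + 9)) + 1/(2*(-176 - 15)) = (1/8)*(78 - (-6 - 15))/154 + (1/2)/(-191) = (1/8)*(1/154)*(78 - 1*(-21)) + (1/2)*(-1/191) = (1/8)*(1/154)*(78 + 21) - 1/382 = (1/8)*(1/154)*99 - 1/382 = 9/112 - 1/382 = 1663/21392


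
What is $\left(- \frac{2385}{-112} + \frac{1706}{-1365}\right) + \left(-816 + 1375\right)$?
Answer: $\frac{12646339}{21840} \approx 579.04$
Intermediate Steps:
$\left(- \frac{2385}{-112} + \frac{1706}{-1365}\right) + \left(-816 + 1375\right) = \left(\left(-2385\right) \left(- \frac{1}{112}\right) + 1706 \left(- \frac{1}{1365}\right)\right) + 559 = \left(\frac{2385}{112} - \frac{1706}{1365}\right) + 559 = \frac{437779}{21840} + 559 = \frac{12646339}{21840}$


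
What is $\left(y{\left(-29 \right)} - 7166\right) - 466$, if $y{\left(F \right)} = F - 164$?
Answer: $-7825$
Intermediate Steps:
$y{\left(F \right)} = -164 + F$
$\left(y{\left(-29 \right)} - 7166\right) - 466 = \left(\left(-164 - 29\right) - 7166\right) - 466 = \left(-193 - 7166\right) - 466 = -7359 - 466 = -7825$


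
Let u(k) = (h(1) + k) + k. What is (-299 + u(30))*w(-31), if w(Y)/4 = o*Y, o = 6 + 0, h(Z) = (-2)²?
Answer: 174840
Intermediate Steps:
h(Z) = 4
o = 6
w(Y) = 24*Y (w(Y) = 4*(6*Y) = 24*Y)
u(k) = 4 + 2*k (u(k) = (4 + k) + k = 4 + 2*k)
(-299 + u(30))*w(-31) = (-299 + (4 + 2*30))*(24*(-31)) = (-299 + (4 + 60))*(-744) = (-299 + 64)*(-744) = -235*(-744) = 174840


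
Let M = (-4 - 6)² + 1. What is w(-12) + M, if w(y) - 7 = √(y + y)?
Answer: 108 + 2*I*√6 ≈ 108.0 + 4.899*I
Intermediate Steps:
w(y) = 7 + √2*√y (w(y) = 7 + √(y + y) = 7 + √(2*y) = 7 + √2*√y)
M = 101 (M = (-10)² + 1 = 100 + 1 = 101)
w(-12) + M = (7 + √2*√(-12)) + 101 = (7 + √2*(2*I*√3)) + 101 = (7 + 2*I*√6) + 101 = 108 + 2*I*√6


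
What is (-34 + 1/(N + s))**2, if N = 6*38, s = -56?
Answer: 34187409/29584 ≈ 1155.6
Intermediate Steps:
N = 228
(-34 + 1/(N + s))**2 = (-34 + 1/(228 - 56))**2 = (-34 + 1/172)**2 = (-5847/172)**2 = 34187409/29584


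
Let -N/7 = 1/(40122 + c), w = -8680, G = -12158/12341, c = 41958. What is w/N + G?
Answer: 1256057095042/12341 ≈ 1.0178e+8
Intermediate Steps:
G = -12158/12341 (G = -12158*1/12341 = -12158/12341 ≈ -0.98517)
N = -7/82080 (N = -7/(40122 + 41958) = -7/82080 ≈ -8.5283e-5)
w/N + G = -8680/(-7/82080) - 12158/12341 = -8680*(-82080/7) - 12158/12341 = 101779200 - 12158/12341 = 1256057095042/12341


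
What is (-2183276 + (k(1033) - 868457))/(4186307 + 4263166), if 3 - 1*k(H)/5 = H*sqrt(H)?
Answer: -3051718/8449473 - 5165*sqrt(1033)/8449473 ≈ -0.38082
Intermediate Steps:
k(H) = 15 - 5*H**(3/2) (k(H) = 15 - 5*H*sqrt(H) = 15 - 5*H**(3/2))
(-2183276 + (k(1033) - 868457))/(4186307 + 4263166) = (-2183276 + ((15 - 5165*sqrt(1033)) - 868457))/(4186307 + 4263166) = (-2183276 + ((15 - 5165*sqrt(1033)) - 868457))/8449473 = (-2183276 + ((15 - 5165*sqrt(1033)) - 868457))*(1/8449473) = (-2183276 + (-868442 - 5165*sqrt(1033)))*(1/8449473) = (-3051718 - 5165*sqrt(1033))*(1/8449473) = -3051718/8449473 - 5165*sqrt(1033)/8449473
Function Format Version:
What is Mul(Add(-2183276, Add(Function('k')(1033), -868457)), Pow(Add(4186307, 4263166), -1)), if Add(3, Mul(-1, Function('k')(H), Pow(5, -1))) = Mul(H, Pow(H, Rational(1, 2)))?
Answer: Add(Rational(-3051718, 8449473), Mul(Rational(-5165, 8449473), Pow(1033, Rational(1, 2)))) ≈ -0.38082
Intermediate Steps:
Function('k')(H) = Add(15, Mul(-5, Pow(H, Rational(3, 2)))) (Function('k')(H) = Add(15, Mul(-5, Mul(H, Pow(H, Rational(1, 2))))) = Add(15, Mul(-5, Pow(H, Rational(3, 2)))))
Mul(Add(-2183276, Add(Function('k')(1033), -868457)), Pow(Add(4186307, 4263166), -1)) = Mul(Add(-2183276, Add(Add(15, Mul(-5, Pow(1033, Rational(3, 2)))), -868457)), Pow(Add(4186307, 4263166), -1)) = Mul(Add(-2183276, Add(Add(15, Mul(-5, Mul(1033, Pow(1033, Rational(1, 2))))), -868457)), Pow(8449473, -1)) = Mul(Add(-2183276, Add(Add(15, Mul(-5165, Pow(1033, Rational(1, 2)))), -868457)), Rational(1, 8449473)) = Mul(Add(-2183276, Add(-868442, Mul(-5165, Pow(1033, Rational(1, 2))))), Rational(1, 8449473)) = Mul(Add(-3051718, Mul(-5165, Pow(1033, Rational(1, 2)))), Rational(1, 8449473)) = Add(Rational(-3051718, 8449473), Mul(Rational(-5165, 8449473), Pow(1033, Rational(1, 2))))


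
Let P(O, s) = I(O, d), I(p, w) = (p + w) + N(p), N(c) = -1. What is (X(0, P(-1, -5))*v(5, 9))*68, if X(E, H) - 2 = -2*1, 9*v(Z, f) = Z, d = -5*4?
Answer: 0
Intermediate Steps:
d = -20
v(Z, f) = Z/9
I(p, w) = -1 + p + w (I(p, w) = (p + w) - 1 = -1 + p + w)
P(O, s) = -21 + O (P(O, s) = -1 + O - 20 = -21 + O)
X(E, H) = 0 (X(E, H) = 2 - 2*1 = 2 - 2 = 0)
(X(0, P(-1, -5))*v(5, 9))*68 = (0*((⅑)*5))*68 = (0*(5/9))*68 = 0*68 = 0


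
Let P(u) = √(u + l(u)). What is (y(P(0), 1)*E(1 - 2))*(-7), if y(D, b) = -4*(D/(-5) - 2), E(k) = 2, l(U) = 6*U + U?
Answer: -112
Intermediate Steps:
l(U) = 7*U
P(u) = 2*√2*√u (P(u) = √(u + 7*u) = √(8*u) = 2*√2*√u)
y(D, b) = 8 + 4*D/5 (y(D, b) = -4*(D*(-⅕) - 2) = -4*(-D/5 - 2) = -4*(-2 - D/5) = 8 + 4*D/5)
(y(P(0), 1)*E(1 - 2))*(-7) = ((8 + 4*(2*√2*√0)/5)*2)*(-7) = ((8 + 4*(2*√2*0)/5)*2)*(-7) = ((8 + (⅘)*0)*2)*(-7) = ((8 + 0)*2)*(-7) = (8*2)*(-7) = 16*(-7) = -112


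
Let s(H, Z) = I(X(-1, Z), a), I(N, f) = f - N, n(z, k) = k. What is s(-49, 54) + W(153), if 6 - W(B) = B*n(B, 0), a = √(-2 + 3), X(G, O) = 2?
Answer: 5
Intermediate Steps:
a = 1 (a = √1 = 1)
W(B) = 6 (W(B) = 6 - B*0 = 6 - 1*0 = 6 + 0 = 6)
s(H, Z) = -1 (s(H, Z) = 1 - 1*2 = 1 - 2 = -1)
s(-49, 54) + W(153) = -1 + 6 = 5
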